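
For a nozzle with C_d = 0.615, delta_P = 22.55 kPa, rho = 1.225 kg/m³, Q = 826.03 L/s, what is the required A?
Formula: Q = C_d A \sqrt{\frac{2 \Delta P}{\rho}}
Substituting knowns: 826.03 = 0.615·A·√(2·(22.55·1000)/1.225)·1000
Solving for A: A = (826.03/1000)/(0.615·√(2·(22.55·1000)/1.225)) = 0.007 m²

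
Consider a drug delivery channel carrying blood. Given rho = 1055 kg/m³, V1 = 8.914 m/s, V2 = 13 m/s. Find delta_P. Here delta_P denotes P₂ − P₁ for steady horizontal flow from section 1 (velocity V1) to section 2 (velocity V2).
Formula: \Delta P = \frac{1}{2} \rho (V_1^2 - V_2^2)
delta_P = 0.5·1055·(8.914² − 13²)/1000 = -47.23 kPa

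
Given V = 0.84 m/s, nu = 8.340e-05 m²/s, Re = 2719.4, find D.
Formula: Re = \frac{V D}{\nu}
Substituting knowns: 2719.4 = 0.84·D/8.340e-05
Solving for D: D = 2719.4·8.340e-05/0.84 = 0.27 m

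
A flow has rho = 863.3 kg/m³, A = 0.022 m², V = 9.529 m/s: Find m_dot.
Formula: \dot{m} = \rho A V
m_dot = 863.3·0.022·9.529 = 181 kg/s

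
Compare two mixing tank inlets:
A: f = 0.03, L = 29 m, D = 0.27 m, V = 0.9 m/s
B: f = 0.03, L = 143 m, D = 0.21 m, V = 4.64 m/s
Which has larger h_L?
h_L(A) = 0.133 m, h_L(B) = 22.42 m. Answer: B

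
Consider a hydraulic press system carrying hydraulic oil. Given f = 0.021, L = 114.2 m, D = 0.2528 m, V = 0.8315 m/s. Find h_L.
Formula: h_L = f \frac{L}{D} \frac{V^2}{2g}
h_L = 0.021·(114.2/0.2528)·0.8315²/(2·9.81) = 0.3343 m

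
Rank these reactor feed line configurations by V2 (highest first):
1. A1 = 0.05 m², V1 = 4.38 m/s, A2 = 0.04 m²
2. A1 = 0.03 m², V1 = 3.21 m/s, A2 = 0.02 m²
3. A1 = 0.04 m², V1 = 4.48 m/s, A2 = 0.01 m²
Case 1: V2 = 5.475 m/s
Case 2: V2 = 4.815 m/s
Case 3: V2 = 17.92 m/s
Ranking (highest first): 3, 1, 2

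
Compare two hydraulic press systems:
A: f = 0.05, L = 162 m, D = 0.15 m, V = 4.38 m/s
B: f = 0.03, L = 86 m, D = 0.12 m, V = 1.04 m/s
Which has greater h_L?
h_L(A) = 52.8 m, h_L(B) = 1.185 m. Answer: A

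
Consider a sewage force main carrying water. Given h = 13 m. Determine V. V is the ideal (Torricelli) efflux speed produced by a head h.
Formula: V = \sqrt{2 g h}
V = √(2·9.81·13) = 15.97 m/s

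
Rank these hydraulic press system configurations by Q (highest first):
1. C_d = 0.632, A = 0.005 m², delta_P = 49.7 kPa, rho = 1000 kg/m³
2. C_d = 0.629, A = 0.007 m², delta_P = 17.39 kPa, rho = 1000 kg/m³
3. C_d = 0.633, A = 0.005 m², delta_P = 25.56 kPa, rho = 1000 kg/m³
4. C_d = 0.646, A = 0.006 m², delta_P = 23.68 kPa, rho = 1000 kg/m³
Case 1: Q = 31.51 L/s
Case 2: Q = 25.97 L/s
Case 3: Q = 22.63 L/s
Case 4: Q = 26.67 L/s
Ranking (highest first): 1, 4, 2, 3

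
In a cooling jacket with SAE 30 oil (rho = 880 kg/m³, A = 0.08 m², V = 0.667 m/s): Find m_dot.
Formula: \dot{m} = \rho A V
m_dot = 880·0.08·0.667 = 46.96 kg/s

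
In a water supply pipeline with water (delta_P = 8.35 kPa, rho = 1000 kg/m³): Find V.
Formula: V = \sqrt{\frac{2 \Delta P}{\rho}}
V = √(2·(8.35·1000)/1000) = 4.087 m/s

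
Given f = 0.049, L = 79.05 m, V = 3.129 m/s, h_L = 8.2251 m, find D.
Formula: h_L = f \frac{L}{D} \frac{V^2}{2g}
Substituting knowns: 8.2251 = 0.049·(79.05/D)·3.129²/(2·9.81)
Solving for D: D = 0.049·79.05·3.129²/(2·9.81·8.2251) = 0.235 m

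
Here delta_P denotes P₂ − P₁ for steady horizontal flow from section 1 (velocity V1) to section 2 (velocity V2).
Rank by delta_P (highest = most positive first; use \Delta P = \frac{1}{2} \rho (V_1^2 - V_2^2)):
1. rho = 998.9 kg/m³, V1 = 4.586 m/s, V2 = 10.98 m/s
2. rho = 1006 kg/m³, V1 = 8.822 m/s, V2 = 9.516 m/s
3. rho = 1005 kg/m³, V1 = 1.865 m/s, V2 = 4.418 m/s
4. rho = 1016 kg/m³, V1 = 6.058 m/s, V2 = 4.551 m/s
Case 1: delta_P = -49.71 kPa
Case 2: delta_P = -6.401 kPa
Case 3: delta_P = -8.06 kPa
Case 4: delta_P = 8.122 kPa
Ranking (highest first): 4, 2, 3, 1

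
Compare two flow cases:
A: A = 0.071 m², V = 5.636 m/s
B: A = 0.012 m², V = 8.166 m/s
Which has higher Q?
Q(A) = 400.2 L/s, Q(B) = 97.99 L/s. Answer: A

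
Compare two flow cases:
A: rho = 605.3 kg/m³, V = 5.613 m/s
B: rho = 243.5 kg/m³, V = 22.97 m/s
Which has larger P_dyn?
P_dyn(A) = 9.535 kPa, P_dyn(B) = 64.24 kPa. Answer: B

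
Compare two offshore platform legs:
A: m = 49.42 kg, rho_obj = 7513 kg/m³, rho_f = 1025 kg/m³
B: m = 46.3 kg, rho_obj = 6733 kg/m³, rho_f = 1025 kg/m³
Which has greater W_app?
W_app(A) = 418.7 N, W_app(B) = 385.1 N. Answer: A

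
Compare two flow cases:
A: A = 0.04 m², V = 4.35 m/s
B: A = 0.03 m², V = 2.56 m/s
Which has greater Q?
Q(A) = 174 L/s, Q(B) = 76.8 L/s. Answer: A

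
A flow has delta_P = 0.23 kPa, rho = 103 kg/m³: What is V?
Formula: V = \sqrt{\frac{2 \Delta P}{\rho}}
V = √(2·(0.23·1000)/103) = 2.113 m/s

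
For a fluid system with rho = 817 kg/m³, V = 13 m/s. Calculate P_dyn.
Formula: P_{dyn} = \frac{1}{2} \rho V^2
P_dyn = 0.5·817·13²/1000 = 69.04 kPa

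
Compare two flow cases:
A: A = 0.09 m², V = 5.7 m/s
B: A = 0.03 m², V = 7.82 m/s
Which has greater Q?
Q(A) = 513 L/s, Q(B) = 234.6 L/s. Answer: A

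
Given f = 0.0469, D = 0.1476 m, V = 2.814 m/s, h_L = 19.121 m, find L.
Formula: h_L = f \frac{L}{D} \frac{V^2}{2g}
Substituting knowns: 19.121 = 0.0469·(L/0.1476)·2.814²/(2·9.81)
Solving for L: L = 19.121·2·9.81·0.1476/(0.0469·2.814²) = 149.1 m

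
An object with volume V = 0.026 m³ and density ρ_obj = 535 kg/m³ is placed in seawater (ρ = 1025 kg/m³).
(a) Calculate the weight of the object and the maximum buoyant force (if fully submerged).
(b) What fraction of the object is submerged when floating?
(a) W=rho_obj*g*V=535*9.81*0.026=136.5 N; F_B(max)=rho*g*V=1025*9.81*0.026=261.4 N
(b) Floating fraction=rho_obj/rho=535/1025=0.522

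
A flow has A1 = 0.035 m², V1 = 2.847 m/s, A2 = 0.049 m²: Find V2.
Formula: V_2 = \frac{A_1 V_1}{A_2}
V2 = 0.035·2.847/0.049 = 2.034 m/s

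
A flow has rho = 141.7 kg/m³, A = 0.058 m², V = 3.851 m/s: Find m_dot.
Formula: \dot{m} = \rho A V
m_dot = 141.7·0.058·3.851 = 31.65 kg/s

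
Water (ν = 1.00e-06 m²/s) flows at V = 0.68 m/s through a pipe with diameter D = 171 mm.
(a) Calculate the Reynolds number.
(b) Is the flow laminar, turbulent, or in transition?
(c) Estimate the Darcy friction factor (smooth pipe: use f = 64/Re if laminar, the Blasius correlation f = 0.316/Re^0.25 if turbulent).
(a) Re = V·D/ν = 0.68·0.171/1.00e-06 = 116280
(b) Flow regime: turbulent (Re > 4000)
(c) Friction factor: f = 0.316/Re^0.25 = 0.316/116280^0.25 = 0.01711 (Blasius is strictly valid for Re ≲ 1e5; used here as the smooth-pipe estimate the problem specifies)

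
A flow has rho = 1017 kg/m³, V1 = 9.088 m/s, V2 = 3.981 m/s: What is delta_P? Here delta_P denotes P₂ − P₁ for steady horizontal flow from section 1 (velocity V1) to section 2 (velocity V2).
Formula: \Delta P = \frac{1}{2} \rho (V_1^2 - V_2^2)
delta_P = 0.5·1017·(9.088² − 3.981²)/1000 = 33.94 kPa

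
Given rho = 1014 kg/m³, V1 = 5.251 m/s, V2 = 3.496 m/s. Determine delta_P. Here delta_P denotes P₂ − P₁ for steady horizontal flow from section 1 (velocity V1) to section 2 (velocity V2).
Formula: \Delta P = \frac{1}{2} \rho (V_1^2 - V_2^2)
delta_P = 0.5·1014·(5.251² − 3.496²)/1000 = 7.783 kPa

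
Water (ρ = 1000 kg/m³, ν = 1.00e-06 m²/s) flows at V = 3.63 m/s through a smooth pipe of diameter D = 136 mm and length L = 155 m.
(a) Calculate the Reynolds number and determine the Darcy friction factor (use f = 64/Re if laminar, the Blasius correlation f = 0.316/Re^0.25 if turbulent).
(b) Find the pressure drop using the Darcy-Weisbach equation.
(a) Re = V·D/ν = 3.63·0.136/1.00e-06 = 493680 → turbulent (Re > 4000); f = 0.316/Re^0.25 = 0.316/493680^0.25 = 0.011921 (Blasius is strictly valid for Re ≲ 1e5; used here as the smooth-pipe estimate the problem specifies)
(b) Darcy-Weisbach: ΔP = f·(L/D)·½ρV²/1000 = 0.011921·(155/0.136)·½·1000·3.63²/1000 = 89.51 kPa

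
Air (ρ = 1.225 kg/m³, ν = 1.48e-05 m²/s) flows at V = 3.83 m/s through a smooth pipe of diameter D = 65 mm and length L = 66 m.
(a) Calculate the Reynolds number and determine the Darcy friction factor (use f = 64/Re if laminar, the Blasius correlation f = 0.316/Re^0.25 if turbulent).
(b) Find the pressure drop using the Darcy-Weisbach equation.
(a) Re = V·D/ν = 3.83·0.065/1.48e-05 = 16821 → turbulent (Re > 4000); f = 0.316/Re^0.25 = 0.316/16821^0.25 = 0.027748
(b) Darcy-Weisbach: ΔP = f·(L/D)·½ρV²/1000 = 0.027748·(66/0.065)·½·1.225·3.83²/1000 = 0.2531 kPa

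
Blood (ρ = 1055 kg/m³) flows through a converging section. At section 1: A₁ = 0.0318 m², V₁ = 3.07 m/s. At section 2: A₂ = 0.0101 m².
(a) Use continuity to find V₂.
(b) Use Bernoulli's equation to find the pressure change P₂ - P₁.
(a) Continuity: A₁V₁=A₂V₂ -> V₂=A₁V₁/A₂=0.0318*3.07/0.0101=9.67 m/s
(b) Bernoulli: P₂-P₁=0.5*rho*(V₁^2-V₂^2)/1000=0.5*1055*(3.07^2-9.67^2)/1000=-44.35 kPa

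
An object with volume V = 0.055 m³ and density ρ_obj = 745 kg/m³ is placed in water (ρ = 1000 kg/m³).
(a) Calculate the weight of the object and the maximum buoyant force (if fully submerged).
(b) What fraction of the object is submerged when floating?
(a) W=rho_obj*g*V=745*9.81*0.055=402.0 N; F_B(max)=rho*g*V=1000*9.81*0.055=539.5 N
(b) Floating fraction=rho_obj/rho=745/1000=0.745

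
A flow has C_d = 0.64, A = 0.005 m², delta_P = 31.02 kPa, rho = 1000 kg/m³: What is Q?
Formula: Q = C_d A \sqrt{\frac{2 \Delta P}{\rho}}
Q = 0.64·0.005·√(2·(31.02·1000)/1000)·1000 = 25.2 L/s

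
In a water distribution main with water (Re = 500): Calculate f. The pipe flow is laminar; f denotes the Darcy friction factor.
Formula: f = \frac{64}{Re}
f = 64/500 = 0.128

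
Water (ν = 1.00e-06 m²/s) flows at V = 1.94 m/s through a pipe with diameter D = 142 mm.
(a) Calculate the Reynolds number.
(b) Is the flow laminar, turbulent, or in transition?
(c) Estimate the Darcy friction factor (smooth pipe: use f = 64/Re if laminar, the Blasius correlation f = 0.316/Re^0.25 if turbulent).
(a) Re = V·D/ν = 1.94·0.142/1.00e-06 = 275480
(b) Flow regime: turbulent (Re > 4000)
(c) Friction factor: f = 0.316/Re^0.25 = 0.316/275480^0.25 = 0.01379 (Blasius is strictly valid for Re ≲ 1e5; used here as the smooth-pipe estimate the problem specifies)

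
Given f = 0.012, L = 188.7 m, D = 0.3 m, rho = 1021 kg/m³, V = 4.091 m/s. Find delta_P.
Formula: \Delta P = f \frac{L}{D} \frac{\rho V^2}{2}
delta_P = 0.012·(188.7/0.3)·0.5·1021·4.091²/1000 = 64.49 kPa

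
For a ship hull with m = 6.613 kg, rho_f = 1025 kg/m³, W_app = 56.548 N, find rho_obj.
Formula: W_{app} = mg\left(1 - \frac{\rho_f}{\rho_{obj}}\right)
Substituting knowns: 56.548 = 6.613·9.81·(1 − 1025/rho_obj)
Solving for rho_obj: rho_obj = 1025/(1 − 56.548/(6.613·9.81)) = 7987 kg/m³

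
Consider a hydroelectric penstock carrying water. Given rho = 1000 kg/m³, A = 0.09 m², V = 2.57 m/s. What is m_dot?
Formula: \dot{m} = \rho A V
m_dot = 1000·0.09·2.57 = 231.3 kg/s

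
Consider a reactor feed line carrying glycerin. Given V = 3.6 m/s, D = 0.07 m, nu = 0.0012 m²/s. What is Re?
Formula: Re = \frac{V D}{\nu}
Re = 3.6·0.07/0.0012 = 210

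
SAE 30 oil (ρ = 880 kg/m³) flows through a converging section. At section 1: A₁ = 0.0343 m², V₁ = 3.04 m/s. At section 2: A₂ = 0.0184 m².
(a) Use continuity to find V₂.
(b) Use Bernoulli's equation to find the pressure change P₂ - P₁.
(a) Continuity: A₁V₁=A₂V₂ -> V₂=A₁V₁/A₂=0.0343*3.04/0.0184=5.67 m/s
(b) Bernoulli: P₂-P₁=0.5*rho*(V₁^2-V₂^2)/1000=0.5*880*(3.04^2-5.67^2)/1000=-10.08 kPa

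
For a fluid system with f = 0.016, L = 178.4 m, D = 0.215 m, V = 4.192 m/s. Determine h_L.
Formula: h_L = f \frac{L}{D} \frac{V^2}{2g}
h_L = 0.016·(178.4/0.215)·4.192²/(2·9.81) = 11.89 m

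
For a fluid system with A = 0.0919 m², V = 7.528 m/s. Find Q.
Formula: Q = A V
Q = 0.0919·7.528·1000 = 691.8 L/s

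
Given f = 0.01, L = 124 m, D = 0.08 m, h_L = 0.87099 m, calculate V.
Formula: h_L = f \frac{L}{D} \frac{V^2}{2g}
Substituting knowns: 0.87099 = 0.01·(124/0.08)·V²/(2·9.81)
Solving for V: V = √(0.87099·2·9.81/(0.01·(124/0.08))) = 1.05 m/s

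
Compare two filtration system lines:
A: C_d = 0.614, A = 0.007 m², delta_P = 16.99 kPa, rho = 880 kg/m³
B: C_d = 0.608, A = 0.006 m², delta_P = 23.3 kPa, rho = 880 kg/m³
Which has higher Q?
Q(A) = 26.71 L/s, Q(B) = 26.55 L/s. Answer: A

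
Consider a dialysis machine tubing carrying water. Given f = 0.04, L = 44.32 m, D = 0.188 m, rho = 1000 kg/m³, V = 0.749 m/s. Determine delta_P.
Formula: \Delta P = f \frac{L}{D} \frac{\rho V^2}{2}
delta_P = 0.04·(44.32/0.188)·0.5·1000·0.749²/1000 = 2.645 kPa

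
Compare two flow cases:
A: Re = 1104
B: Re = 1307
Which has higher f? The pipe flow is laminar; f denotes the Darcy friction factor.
f(A) = 0.05797, f(B) = 0.04897. Answer: A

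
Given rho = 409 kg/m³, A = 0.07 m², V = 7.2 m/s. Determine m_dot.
Formula: \dot{m} = \rho A V
m_dot = 409·0.07·7.2 = 206.1 kg/s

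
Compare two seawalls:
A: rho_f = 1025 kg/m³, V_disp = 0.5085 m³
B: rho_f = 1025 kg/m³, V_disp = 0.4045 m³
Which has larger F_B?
F_B(A) = 5113 N, F_B(B) = 4067 N. Answer: A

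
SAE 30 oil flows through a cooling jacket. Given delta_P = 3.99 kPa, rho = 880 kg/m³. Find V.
Formula: V = \sqrt{\frac{2 \Delta P}{\rho}}
V = √(2·(3.99·1000)/880) = 3.011 m/s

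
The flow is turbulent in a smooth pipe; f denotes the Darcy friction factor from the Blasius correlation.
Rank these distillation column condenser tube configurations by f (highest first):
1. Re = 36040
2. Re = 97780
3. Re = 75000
Case 1: f = 0.02293
Case 2: f = 0.01787
Case 3: f = 0.0191
Ranking (highest first): 1, 3, 2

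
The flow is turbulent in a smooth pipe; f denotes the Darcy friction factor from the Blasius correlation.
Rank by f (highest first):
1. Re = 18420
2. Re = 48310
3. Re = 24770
Case 1: f = 0.02712
Case 2: f = 0.02131
Case 3: f = 0.02519
Ranking (highest first): 1, 3, 2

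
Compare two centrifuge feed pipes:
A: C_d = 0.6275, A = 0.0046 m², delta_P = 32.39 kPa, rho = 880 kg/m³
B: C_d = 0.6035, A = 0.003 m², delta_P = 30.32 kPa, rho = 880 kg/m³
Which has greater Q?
Q(A) = 24.77 L/s, Q(B) = 15.03 L/s. Answer: A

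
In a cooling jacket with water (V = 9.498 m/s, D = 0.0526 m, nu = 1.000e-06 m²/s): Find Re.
Formula: Re = \frac{V D}{\nu}
Re = 9.498·0.0526/1.000e-06 = 499595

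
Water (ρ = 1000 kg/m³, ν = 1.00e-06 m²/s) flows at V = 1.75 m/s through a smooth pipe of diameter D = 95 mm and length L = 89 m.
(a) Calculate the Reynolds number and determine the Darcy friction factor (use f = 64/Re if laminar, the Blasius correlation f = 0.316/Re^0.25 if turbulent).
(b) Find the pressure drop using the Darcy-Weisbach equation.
(a) Re = V·D/ν = 1.75·0.095/1.00e-06 = 166250 → turbulent (Re > 4000); f = 0.316/Re^0.25 = 0.316/166250^0.25 = 0.015649 (Blasius is strictly valid for Re ≲ 1e5; used here as the smooth-pipe estimate the problem specifies)
(b) Darcy-Weisbach: ΔP = f·(L/D)·½ρV²/1000 = 0.015649·(89/0.095)·½·1000·1.75²/1000 = 22.45 kPa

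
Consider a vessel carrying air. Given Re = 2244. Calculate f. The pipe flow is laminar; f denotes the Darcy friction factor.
Formula: f = \frac{64}{Re}
f = 64/2244 = 0.02852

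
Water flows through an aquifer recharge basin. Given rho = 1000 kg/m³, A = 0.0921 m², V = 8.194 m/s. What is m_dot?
Formula: \dot{m} = \rho A V
m_dot = 1000·0.0921·8.194 = 754.7 kg/s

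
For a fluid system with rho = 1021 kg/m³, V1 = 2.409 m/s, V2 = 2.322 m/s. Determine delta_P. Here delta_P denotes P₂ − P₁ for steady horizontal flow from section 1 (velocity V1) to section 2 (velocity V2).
Formula: \Delta P = \frac{1}{2} \rho (V_1^2 - V_2^2)
delta_P = 0.5·1021·(2.409² − 2.322²)/1000 = 0.2101 kPa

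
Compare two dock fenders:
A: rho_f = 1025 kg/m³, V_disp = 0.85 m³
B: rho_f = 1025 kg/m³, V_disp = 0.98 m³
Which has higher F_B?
F_B(A) = 8547 N, F_B(B) = 9854 N. Answer: B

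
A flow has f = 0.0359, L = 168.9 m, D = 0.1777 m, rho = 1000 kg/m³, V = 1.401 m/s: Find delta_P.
Formula: \Delta P = f \frac{L}{D} \frac{\rho V^2}{2}
delta_P = 0.0359·(168.9/0.1777)·0.5·1000·1.401²/1000 = 33.49 kPa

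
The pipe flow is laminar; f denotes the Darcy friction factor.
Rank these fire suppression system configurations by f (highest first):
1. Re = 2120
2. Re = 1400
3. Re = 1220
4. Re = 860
Case 1: f = 0.03019
Case 2: f = 0.04571
Case 3: f = 0.05246
Case 4: f = 0.07442
Ranking (highest first): 4, 3, 2, 1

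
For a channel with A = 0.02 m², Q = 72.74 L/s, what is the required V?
Formula: Q = A V
Substituting knowns: 72.74 = 0.02·V·1000
Solving for V: V = (72.74/1000)/0.02 = 3.637 m/s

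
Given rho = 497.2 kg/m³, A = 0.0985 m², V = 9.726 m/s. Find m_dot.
Formula: \dot{m} = \rho A V
m_dot = 497.2·0.0985·9.726 = 476.3 kg/s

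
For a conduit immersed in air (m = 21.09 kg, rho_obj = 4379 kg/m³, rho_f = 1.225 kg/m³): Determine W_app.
Formula: W_{app} = mg\left(1 - \frac{\rho_f}{\rho_{obj}}\right)
W_app = 21.09·9.81·(1 − 1.225/4379) = 206.8 N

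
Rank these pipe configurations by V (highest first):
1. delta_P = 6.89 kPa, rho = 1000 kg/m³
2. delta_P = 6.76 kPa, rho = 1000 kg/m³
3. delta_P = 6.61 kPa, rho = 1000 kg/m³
Case 1: V = 3.712 m/s
Case 2: V = 3.677 m/s
Case 3: V = 3.636 m/s
Ranking (highest first): 1, 2, 3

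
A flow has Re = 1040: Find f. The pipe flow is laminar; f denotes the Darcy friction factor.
Formula: f = \frac{64}{Re}
f = 64/1040 = 0.06154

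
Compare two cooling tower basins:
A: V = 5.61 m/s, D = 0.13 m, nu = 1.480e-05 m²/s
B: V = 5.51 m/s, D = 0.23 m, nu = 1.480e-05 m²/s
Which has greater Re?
Re(A) = 49277, Re(B) = 85628. Answer: B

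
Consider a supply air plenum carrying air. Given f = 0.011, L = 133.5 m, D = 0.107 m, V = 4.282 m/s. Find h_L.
Formula: h_L = f \frac{L}{D} \frac{V^2}{2g}
h_L = 0.011·(133.5/0.107)·4.282²/(2·9.81) = 12.83 m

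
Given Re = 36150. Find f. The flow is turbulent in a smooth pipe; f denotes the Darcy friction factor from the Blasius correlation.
Formula: f = \frac{0.316}{Re^{0.25}}
f = 0.316/36150^0.25 = 0.02292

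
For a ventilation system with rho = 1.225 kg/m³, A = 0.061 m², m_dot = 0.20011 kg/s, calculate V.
Formula: \dot{m} = \rho A V
Substituting knowns: 0.20011 = 1.225·0.061·V
Solving for V: V = 0.20011/(1.225·0.061) = 2.678 m/s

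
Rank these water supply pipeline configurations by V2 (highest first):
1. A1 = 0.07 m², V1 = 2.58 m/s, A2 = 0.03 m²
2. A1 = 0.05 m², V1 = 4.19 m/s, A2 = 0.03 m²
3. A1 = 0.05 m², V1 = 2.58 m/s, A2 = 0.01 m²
Case 1: V2 = 6.02 m/s
Case 2: V2 = 6.983 m/s
Case 3: V2 = 12.9 m/s
Ranking (highest first): 3, 2, 1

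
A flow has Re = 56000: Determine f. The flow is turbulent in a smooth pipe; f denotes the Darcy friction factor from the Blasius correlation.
Formula: f = \frac{0.316}{Re^{0.25}}
f = 0.316/56000^0.25 = 0.02054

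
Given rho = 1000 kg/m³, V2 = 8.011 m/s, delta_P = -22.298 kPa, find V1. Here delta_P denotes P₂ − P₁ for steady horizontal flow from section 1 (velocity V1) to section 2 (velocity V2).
Formula: \Delta P = \frac{1}{2} \rho (V_1^2 - V_2^2)
Substituting knowns: -22.298 = 0.5·1000·(V1² − 8.011²)/1000
Solving for V1: V1 = √(8.011² + 2·(-22.298·1000)/1000) = 4.425 m/s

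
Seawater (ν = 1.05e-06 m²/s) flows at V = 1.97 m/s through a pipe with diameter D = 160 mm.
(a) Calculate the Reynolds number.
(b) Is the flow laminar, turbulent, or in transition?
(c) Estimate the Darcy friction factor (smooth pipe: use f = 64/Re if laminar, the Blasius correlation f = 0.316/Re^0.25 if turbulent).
(a) Re = V·D/ν = 1.97·0.16/1.05e-06 = 300190
(b) Flow regime: turbulent (Re > 4000)
(c) Friction factor: f = 0.316/Re^0.25 = 0.316/300190^0.25 = 0.0135 (Blasius is strictly valid for Re ≲ 1e5; used here as the smooth-pipe estimate the problem specifies)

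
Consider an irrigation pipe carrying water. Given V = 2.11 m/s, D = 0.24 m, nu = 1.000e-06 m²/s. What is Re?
Formula: Re = \frac{V D}{\nu}
Re = 2.11·0.24/1.000e-06 = 506400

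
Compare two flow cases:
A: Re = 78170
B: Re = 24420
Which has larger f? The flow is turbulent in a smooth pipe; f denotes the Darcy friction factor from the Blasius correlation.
f(A) = 0.0189, f(B) = 0.02528. Answer: B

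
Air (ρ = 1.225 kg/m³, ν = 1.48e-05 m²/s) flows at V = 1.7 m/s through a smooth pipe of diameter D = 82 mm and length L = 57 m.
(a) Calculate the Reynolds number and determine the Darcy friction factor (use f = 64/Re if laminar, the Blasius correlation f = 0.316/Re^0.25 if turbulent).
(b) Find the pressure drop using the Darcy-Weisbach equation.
(a) Re = V·D/ν = 1.7·0.082/1.48e-05 = 9418.9 → turbulent (Re > 4000); f = 0.316/Re^0.25 = 0.316/9418.9^0.25 = 0.032077
(b) Darcy-Weisbach: ΔP = f·(L/D)·½ρV²/1000 = 0.032077·(57/0.082)·½·1.225·1.7²/1000 = 0.03947 kPa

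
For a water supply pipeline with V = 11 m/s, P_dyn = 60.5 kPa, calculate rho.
Formula: P_{dyn} = \frac{1}{2} \rho V^2
Substituting knowns: 60.5 = 0.5·rho·11²/1000
Solving for rho: rho = 2·(60.5·1000)/11² = 1000 kg/m³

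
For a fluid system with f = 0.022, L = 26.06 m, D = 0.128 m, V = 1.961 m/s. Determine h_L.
Formula: h_L = f \frac{L}{D} \frac{V^2}{2g}
h_L = 0.022·(26.06/0.128)·1.961²/(2·9.81) = 0.8779 m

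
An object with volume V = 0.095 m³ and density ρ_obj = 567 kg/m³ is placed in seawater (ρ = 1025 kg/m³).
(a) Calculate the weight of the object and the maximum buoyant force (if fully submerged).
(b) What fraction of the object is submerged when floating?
(a) W=rho_obj*g*V=567*9.81*0.095=528.4 N; F_B(max)=rho*g*V=1025*9.81*0.095=955.2 N
(b) Floating fraction=rho_obj/rho=567/1025=0.553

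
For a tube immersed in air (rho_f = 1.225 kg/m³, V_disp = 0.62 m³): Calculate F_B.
Formula: F_B = \rho_f g V_{disp}
F_B = 1.225·9.81·0.62 = 7.451 N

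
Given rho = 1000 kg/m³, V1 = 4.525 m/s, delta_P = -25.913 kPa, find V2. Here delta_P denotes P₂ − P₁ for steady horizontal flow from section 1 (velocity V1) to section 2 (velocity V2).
Formula: \Delta P = \frac{1}{2} \rho (V_1^2 - V_2^2)
Substituting knowns: -25.913 = 0.5·1000·(4.525² − V2²)/1000
Solving for V2: V2 = √(4.525² − 2·(-25.913·1000)/1000) = 8.503 m/s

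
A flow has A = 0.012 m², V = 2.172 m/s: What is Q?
Formula: Q = A V
Q = 0.012·2.172·1000 = 26.06 L/s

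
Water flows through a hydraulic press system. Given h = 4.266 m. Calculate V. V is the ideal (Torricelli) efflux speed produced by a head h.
Formula: V = \sqrt{2 g h}
V = √(2·9.81·4.266) = 9.149 m/s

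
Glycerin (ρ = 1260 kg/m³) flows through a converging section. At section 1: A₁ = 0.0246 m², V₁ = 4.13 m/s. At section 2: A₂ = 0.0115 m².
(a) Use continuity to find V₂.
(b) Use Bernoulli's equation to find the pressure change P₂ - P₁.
(a) Continuity: A₁V₁=A₂V₂ -> V₂=A₁V₁/A₂=0.0246*4.13/0.0115=8.83 m/s
(b) Bernoulli: P₂-P₁=0.5*rho*(V₁^2-V₂^2)/1000=0.5*1260*(4.13^2-8.83^2)/1000=-38.37 kPa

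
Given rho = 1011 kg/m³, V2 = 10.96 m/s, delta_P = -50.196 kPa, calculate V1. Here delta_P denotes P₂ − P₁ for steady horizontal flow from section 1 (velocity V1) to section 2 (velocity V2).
Formula: \Delta P = \frac{1}{2} \rho (V_1^2 - V_2^2)
Substituting knowns: -50.196 = 0.5·1011·(V1² − 10.96²)/1000
Solving for V1: V1 = √(10.96² + 2·(-50.196·1000)/1011) = 4.563 m/s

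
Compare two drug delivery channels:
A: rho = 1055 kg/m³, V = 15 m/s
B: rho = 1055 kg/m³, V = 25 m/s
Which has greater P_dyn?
P_dyn(A) = 118.7 kPa, P_dyn(B) = 329.7 kPa. Answer: B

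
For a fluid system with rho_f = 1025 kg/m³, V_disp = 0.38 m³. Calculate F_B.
Formula: F_B = \rho_f g V_{disp}
F_B = 1025·9.81·0.38 = 3821 N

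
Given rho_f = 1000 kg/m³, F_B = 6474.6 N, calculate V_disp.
Formula: F_B = \rho_f g V_{disp}
Substituting knowns: 6474.6 = 1000·9.81·V_disp
Solving for V_disp: V_disp = 6474.6/(1000·9.81) = 0.66 m³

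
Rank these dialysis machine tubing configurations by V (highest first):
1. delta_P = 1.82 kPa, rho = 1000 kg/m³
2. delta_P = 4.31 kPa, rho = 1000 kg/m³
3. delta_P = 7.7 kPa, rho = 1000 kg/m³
Case 1: V = 1.908 m/s
Case 2: V = 2.936 m/s
Case 3: V = 3.924 m/s
Ranking (highest first): 3, 2, 1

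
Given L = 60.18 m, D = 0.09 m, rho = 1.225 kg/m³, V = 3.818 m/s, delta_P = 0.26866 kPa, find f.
Formula: \Delta P = f \frac{L}{D} \frac{\rho V^2}{2}
Substituting knowns: 0.26866 = f·(60.18/0.09)·0.5·1.225·3.818²/1000
Solving for f: f = (0.26866·1000)/((60.18/0.09)·0.5·1.225·3.818²) = 0.045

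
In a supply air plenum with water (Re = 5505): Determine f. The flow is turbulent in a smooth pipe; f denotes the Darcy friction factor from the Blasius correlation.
Formula: f = \frac{0.316}{Re^{0.25}}
f = 0.316/5505^0.25 = 0.03669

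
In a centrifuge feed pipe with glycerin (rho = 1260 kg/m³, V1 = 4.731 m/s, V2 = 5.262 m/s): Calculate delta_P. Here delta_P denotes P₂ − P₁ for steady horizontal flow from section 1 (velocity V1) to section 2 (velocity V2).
Formula: \Delta P = \frac{1}{2} \rho (V_1^2 - V_2^2)
delta_P = 0.5·1260·(4.731² − 5.262²)/1000 = -3.343 kPa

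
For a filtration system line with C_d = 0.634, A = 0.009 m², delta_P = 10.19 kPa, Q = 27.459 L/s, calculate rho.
Formula: Q = C_d A \sqrt{\frac{2 \Delta P}{\rho}}
Substituting knowns: 27.459 = 0.634·0.009·√(2·(10.19·1000)/rho)·1000
Solving for rho: rho = 2·(10.19·1000)/((27.459/1000)/(0.634·0.009))² = 880 kg/m³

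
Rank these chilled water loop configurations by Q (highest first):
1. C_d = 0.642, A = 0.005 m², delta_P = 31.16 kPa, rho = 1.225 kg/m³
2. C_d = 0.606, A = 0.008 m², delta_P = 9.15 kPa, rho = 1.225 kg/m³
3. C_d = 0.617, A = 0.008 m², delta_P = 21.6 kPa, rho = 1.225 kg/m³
Case 1: Q = 724 L/s
Case 2: Q = 592.5 L/s
Case 3: Q = 926.9 L/s
Ranking (highest first): 3, 1, 2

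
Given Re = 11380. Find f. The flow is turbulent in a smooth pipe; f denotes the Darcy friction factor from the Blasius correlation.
Formula: f = \frac{0.316}{Re^{0.25}}
f = 0.316/11380^0.25 = 0.0306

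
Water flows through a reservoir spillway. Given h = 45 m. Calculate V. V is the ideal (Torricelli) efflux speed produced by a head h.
Formula: V = \sqrt{2 g h}
V = √(2·9.81·45) = 29.71 m/s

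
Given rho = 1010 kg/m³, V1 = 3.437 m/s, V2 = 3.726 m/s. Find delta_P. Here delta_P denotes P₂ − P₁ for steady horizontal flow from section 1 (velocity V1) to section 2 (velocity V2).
Formula: \Delta P = \frac{1}{2} \rho (V_1^2 - V_2^2)
delta_P = 0.5·1010·(3.437² − 3.726²)/1000 = -1.045 kPa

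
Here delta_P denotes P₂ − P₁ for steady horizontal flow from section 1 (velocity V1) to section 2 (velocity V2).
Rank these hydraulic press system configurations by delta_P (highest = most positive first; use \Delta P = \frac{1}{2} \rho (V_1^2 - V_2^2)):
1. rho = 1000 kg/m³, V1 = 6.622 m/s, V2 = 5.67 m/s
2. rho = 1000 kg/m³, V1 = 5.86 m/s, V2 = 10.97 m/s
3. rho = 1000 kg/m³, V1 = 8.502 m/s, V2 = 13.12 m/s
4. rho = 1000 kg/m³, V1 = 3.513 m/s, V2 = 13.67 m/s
Case 1: delta_P = 5.851 kPa
Case 2: delta_P = -43 kPa
Case 3: delta_P = -49.93 kPa
Case 4: delta_P = -87.26 kPa
Ranking (highest first): 1, 2, 3, 4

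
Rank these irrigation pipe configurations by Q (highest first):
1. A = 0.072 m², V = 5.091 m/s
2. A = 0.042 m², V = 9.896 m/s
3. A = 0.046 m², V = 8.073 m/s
Case 1: Q = 366.6 L/s
Case 2: Q = 415.6 L/s
Case 3: Q = 371.4 L/s
Ranking (highest first): 2, 3, 1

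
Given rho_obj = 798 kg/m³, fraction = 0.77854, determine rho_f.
Formula: f_{sub} = \frac{\rho_{obj}}{\rho_f}
Substituting knowns: 0.77854 = 798/rho_f
Solving for rho_f: rho_f = 798/0.77854 = 1025 kg/m³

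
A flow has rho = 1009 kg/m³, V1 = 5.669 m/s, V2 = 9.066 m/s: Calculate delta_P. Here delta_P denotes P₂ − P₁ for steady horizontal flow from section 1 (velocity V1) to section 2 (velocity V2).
Formula: \Delta P = \frac{1}{2} \rho (V_1^2 - V_2^2)
delta_P = 0.5·1009·(5.669² − 9.066²)/1000 = -25.25 kPa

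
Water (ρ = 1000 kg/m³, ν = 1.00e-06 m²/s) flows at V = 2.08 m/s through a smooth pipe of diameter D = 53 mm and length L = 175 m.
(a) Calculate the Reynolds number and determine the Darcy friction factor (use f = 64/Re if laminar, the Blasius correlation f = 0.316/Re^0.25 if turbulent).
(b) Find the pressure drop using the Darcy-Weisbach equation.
(a) Re = V·D/ν = 2.08·0.053/1.00e-06 = 110240 → turbulent (Re > 4000); f = 0.316/Re^0.25 = 0.316/110240^0.25 = 0.017342 (Blasius is strictly valid for Re ≲ 1e5; used here as the smooth-pipe estimate the problem specifies)
(b) Darcy-Weisbach: ΔP = f·(L/D)·½ρV²/1000 = 0.017342·(175/0.053)·½·1000·2.08²/1000 = 123.9 kPa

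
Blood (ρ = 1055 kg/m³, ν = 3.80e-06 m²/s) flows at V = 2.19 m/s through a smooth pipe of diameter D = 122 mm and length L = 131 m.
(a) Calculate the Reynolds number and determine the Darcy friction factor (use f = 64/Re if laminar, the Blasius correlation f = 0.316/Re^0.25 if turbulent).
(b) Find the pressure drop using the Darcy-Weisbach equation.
(a) Re = V·D/ν = 2.19·0.122/3.80e-06 = 70311 → turbulent (Re > 4000); f = 0.316/Re^0.25 = 0.316/70311^0.25 = 0.019406
(b) Darcy-Weisbach: ΔP = f·(L/D)·½ρV²/1000 = 0.019406·(131/0.122)·½·1055·2.19²/1000 = 52.72 kPa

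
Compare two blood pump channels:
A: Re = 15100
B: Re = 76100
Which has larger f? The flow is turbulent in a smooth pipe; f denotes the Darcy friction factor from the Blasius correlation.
f(A) = 0.02851, f(B) = 0.01903. Answer: A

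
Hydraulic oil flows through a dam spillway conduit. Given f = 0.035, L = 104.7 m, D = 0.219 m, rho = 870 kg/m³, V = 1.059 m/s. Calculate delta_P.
Formula: \Delta P = f \frac{L}{D} \frac{\rho V^2}{2}
delta_P = 0.035·(104.7/0.219)·0.5·870·1.059²/1000 = 8.163 kPa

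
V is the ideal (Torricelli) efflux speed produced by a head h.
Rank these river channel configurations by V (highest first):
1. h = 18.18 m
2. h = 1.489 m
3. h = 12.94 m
Case 1: V = 18.89 m/s
Case 2: V = 5.405 m/s
Case 3: V = 15.93 m/s
Ranking (highest first): 1, 3, 2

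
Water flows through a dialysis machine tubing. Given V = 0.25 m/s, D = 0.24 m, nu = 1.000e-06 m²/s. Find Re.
Formula: Re = \frac{V D}{\nu}
Re = 0.25·0.24/1.000e-06 = 60000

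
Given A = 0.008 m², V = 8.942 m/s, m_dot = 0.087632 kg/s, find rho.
Formula: \dot{m} = \rho A V
Substituting knowns: 0.087632 = rho·0.008·8.942
Solving for rho: rho = 0.087632/(0.008·8.942) = 1.225 kg/m³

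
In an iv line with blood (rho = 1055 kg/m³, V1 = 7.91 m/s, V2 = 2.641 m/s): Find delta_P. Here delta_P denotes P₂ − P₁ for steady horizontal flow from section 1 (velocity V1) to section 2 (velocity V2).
Formula: \Delta P = \frac{1}{2} \rho (V_1^2 - V_2^2)
delta_P = 0.5·1055·(7.91² − 2.641²)/1000 = 29.33 kPa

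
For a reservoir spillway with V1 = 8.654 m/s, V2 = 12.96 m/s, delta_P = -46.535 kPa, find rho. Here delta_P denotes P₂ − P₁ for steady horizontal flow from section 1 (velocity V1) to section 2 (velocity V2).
Formula: \Delta P = \frac{1}{2} \rho (V_1^2 - V_2^2)
Substituting knowns: -46.535 = 0.5·rho·(8.654² − 12.96²)/1000
Solving for rho: rho = 2·(-46.535·1000)/(8.654² − 12.96²) = 1000 kg/m³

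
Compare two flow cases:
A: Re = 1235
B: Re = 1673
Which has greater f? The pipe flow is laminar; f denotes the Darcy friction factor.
f(A) = 0.05182, f(B) = 0.03825. Answer: A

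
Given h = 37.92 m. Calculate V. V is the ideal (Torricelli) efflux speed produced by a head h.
Formula: V = \sqrt{2 g h}
V = √(2·9.81·37.92) = 27.28 m/s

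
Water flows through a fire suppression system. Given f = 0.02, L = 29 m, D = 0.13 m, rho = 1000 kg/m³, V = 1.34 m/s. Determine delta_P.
Formula: \Delta P = f \frac{L}{D} \frac{\rho V^2}{2}
delta_P = 0.02·(29/0.13)·0.5·1000·1.34²/1000 = 4.006 kPa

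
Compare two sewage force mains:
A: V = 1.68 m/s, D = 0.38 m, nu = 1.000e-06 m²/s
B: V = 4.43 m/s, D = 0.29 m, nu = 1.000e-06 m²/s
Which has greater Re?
Re(A) = 638400, Re(B) = 1.285e+06. Answer: B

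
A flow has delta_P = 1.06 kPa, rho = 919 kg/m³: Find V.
Formula: V = \sqrt{\frac{2 \Delta P}{\rho}}
V = √(2·(1.06·1000)/919) = 1.519 m/s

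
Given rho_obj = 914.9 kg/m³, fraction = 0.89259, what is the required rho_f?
Formula: f_{sub} = \frac{\rho_{obj}}{\rho_f}
Substituting knowns: 0.89259 = 914.9/rho_f
Solving for rho_f: rho_f = 914.9/0.89259 = 1025 kg/m³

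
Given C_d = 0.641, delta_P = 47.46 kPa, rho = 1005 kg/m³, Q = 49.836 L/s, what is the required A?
Formula: Q = C_d A \sqrt{\frac{2 \Delta P}{\rho}}
Substituting knowns: 49.836 = 0.641·A·√(2·(47.46·1000)/1005)·1000
Solving for A: A = (49.836/1000)/(0.641·√(2·(47.46·1000)/1005)) = 0.008 m²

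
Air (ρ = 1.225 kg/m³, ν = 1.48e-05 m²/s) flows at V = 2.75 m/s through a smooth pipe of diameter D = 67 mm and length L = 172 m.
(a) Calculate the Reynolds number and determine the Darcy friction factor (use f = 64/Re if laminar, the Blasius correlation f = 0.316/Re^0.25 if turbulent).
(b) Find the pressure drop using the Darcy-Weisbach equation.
(a) Re = V·D/ν = 2.75·0.067/1.48e-05 = 12449 → turbulent (Re > 4000); f = 0.316/Re^0.25 = 0.316/12449^0.25 = 0.029916
(b) Darcy-Weisbach: ΔP = f·(L/D)·½ρV²/1000 = 0.029916·(172/0.067)·½·1.225·2.75²/1000 = 0.3557 kPa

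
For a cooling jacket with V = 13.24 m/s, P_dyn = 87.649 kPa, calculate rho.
Formula: P_{dyn} = \frac{1}{2} \rho V^2
Substituting knowns: 87.649 = 0.5·rho·13.24²/1000
Solving for rho: rho = 2·(87.649·1000)/13.24² = 1000 kg/m³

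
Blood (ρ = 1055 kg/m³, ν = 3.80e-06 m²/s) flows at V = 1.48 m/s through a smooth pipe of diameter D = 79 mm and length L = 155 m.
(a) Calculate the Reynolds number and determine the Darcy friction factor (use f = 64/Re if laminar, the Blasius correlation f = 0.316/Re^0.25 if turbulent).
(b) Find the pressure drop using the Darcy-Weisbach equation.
(a) Re = V·D/ν = 1.48·0.079/3.80e-06 = 30768 → turbulent (Re > 4000); f = 0.316/Re^0.25 = 0.316/30768^0.25 = 0.02386
(b) Darcy-Weisbach: ΔP = f·(L/D)·½ρV²/1000 = 0.02386·(155/0.079)·½·1055·1.48²/1000 = 54.09 kPa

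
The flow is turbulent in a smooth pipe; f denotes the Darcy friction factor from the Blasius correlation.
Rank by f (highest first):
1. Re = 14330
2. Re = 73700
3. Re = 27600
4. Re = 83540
Case 1: f = 0.02888
Case 2: f = 0.01918
Case 3: f = 0.02452
Case 4: f = 0.01859
Ranking (highest first): 1, 3, 2, 4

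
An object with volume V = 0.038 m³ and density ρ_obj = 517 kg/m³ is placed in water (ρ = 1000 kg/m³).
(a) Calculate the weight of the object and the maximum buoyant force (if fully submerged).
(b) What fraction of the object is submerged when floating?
(a) W=rho_obj*g*V=517*9.81*0.038=192.7 N; F_B(max)=rho*g*V=1000*9.81*0.038=372.8 N
(b) Floating fraction=rho_obj/rho=517/1000=0.517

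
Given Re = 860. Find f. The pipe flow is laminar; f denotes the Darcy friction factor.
Formula: f = \frac{64}{Re}
f = 64/860 = 0.07442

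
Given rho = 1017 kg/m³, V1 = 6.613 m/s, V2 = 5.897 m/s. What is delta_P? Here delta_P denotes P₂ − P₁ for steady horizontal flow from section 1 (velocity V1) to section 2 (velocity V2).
Formula: \Delta P = \frac{1}{2} \rho (V_1^2 - V_2^2)
delta_P = 0.5·1017·(6.613² − 5.897²)/1000 = 4.555 kPa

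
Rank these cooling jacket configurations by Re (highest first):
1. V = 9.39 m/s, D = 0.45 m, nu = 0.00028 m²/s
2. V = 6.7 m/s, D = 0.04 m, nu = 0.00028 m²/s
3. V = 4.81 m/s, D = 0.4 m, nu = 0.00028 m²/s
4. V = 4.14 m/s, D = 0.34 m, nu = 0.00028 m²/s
Case 1: Re = 15091
Case 2: Re = 957.1
Case 3: Re = 6871
Case 4: Re = 5027
Ranking (highest first): 1, 3, 4, 2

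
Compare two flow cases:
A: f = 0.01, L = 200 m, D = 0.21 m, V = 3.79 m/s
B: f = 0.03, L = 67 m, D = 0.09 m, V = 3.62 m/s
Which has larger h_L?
h_L(A) = 6.973 m, h_L(B) = 14.92 m. Answer: B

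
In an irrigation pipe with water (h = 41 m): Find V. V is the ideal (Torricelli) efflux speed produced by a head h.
Formula: V = \sqrt{2 g h}
V = √(2·9.81·41) = 28.36 m/s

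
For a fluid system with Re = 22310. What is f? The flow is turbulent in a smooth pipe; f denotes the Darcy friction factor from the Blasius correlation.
Formula: f = \frac{0.316}{Re^{0.25}}
f = 0.316/22310^0.25 = 0.02586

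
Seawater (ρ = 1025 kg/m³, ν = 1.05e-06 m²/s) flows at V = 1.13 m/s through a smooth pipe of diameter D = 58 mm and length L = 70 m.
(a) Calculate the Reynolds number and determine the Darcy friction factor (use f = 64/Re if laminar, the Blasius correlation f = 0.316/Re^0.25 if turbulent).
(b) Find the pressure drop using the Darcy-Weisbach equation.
(a) Re = V·D/ν = 1.13·0.058/1.05e-06 = 62419 → turbulent (Re > 4000); f = 0.316/Re^0.25 = 0.316/62419^0.25 = 0.019992
(b) Darcy-Weisbach: ΔP = f·(L/D)·½ρV²/1000 = 0.019992·(70/0.058)·½·1025·1.13²/1000 = 15.79 kPa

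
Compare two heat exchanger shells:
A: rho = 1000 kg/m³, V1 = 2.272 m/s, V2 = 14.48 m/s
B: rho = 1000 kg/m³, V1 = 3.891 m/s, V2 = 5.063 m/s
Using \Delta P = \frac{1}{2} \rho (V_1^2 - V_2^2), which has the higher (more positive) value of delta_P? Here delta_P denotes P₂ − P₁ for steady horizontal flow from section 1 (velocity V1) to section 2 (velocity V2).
delta_P(A) = -102.3 kPa, delta_P(B) = -5.247 kPa. Answer: B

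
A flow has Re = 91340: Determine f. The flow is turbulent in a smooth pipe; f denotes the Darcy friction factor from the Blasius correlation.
Formula: f = \frac{0.316}{Re^{0.25}}
f = 0.316/91340^0.25 = 0.01818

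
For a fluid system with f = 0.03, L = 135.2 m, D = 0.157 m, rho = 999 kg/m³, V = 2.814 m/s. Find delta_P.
Formula: \Delta P = f \frac{L}{D} \frac{\rho V^2}{2}
delta_P = 0.03·(135.2/0.157)·0.5·999·2.814²/1000 = 102.2 kPa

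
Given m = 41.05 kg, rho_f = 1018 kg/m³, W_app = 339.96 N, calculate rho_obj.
Formula: W_{app} = mg\left(1 - \frac{\rho_f}{\rho_{obj}}\right)
Substituting knowns: 339.96 = 41.05·9.81·(1 − 1018/rho_obj)
Solving for rho_obj: rho_obj = 1018/(1 − 339.96/(41.05·9.81)) = 6534 kg/m³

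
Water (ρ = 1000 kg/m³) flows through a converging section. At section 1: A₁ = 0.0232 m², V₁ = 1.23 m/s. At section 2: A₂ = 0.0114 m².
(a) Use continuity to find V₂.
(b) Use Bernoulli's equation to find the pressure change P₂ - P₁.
(a) Continuity: A₁V₁=A₂V₂ -> V₂=A₁V₁/A₂=0.0232*1.23/0.0114=2.50 m/s
(b) Bernoulli: P₂-P₁=0.5*rho*(V₁^2-V₂^2)/1000=0.5*1000*(1.23^2-2.50^2)/1000=-2.369 kPa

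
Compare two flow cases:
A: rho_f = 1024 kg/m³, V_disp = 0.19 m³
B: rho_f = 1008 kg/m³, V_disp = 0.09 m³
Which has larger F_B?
F_B(A) = 1909 N, F_B(B) = 890 N. Answer: A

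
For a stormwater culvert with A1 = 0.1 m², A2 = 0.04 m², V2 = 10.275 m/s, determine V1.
Formula: V_2 = \frac{A_1 V_1}{A_2}
Substituting knowns: 10.275 = 0.1·V1/0.04
Solving for V1: V1 = 10.275·0.04/0.1 = 4.11 m/s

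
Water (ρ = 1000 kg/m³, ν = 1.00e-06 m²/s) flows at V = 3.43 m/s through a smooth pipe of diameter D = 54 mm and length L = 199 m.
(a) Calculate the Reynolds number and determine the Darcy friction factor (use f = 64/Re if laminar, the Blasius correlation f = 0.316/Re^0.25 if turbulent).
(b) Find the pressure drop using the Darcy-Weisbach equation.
(a) Re = V·D/ν = 3.43·0.054/1.00e-06 = 185220 → turbulent (Re > 4000); f = 0.316/Re^0.25 = 0.316/185220^0.25 = 0.015232 (Blasius is strictly valid for Re ≲ 1e5; used here as the smooth-pipe estimate the problem specifies)
(b) Darcy-Weisbach: ΔP = f·(L/D)·½ρV²/1000 = 0.015232·(199/0.054)·½·1000·3.43²/1000 = 330.2 kPa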